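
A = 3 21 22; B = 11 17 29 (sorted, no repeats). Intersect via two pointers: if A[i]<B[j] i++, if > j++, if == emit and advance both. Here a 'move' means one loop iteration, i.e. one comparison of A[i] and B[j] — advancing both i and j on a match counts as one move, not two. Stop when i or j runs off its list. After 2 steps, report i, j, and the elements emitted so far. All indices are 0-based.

i=0 j=0: 3<11, i++
i=1 j=0: 21>11, j++

i=1, j=1, emitted=[]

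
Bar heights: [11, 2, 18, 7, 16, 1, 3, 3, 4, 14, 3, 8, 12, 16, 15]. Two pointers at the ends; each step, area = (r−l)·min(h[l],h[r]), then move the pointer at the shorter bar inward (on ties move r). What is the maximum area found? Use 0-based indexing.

[0,14] min(11,15)*14=154 best=154 * → l++
[1,14] min(2,15)*13=26 best=154 → l++
[2,14] min(18,15)*12=180 best=180 * → r--
[2,13] min(18,16)*11=176 best=180 → r--
[2,12] min(18,12)*10=120 best=180 → r--
[2,11] min(18,8)*9=72 best=180 → r--
[2,10] min(18,3)*8=24 best=180 → r--
[2,9] min(18,14)*7=98 best=180 → r--
[2,8] min(18,4)*6=24 best=180 → r--
[2,7] min(18,3)*5=15 best=180 → r--
[2,6] min(18,3)*4=12 best=180 → r--
[2,5] min(18,1)*3=3 best=180 → r--
[2,4] min(18,16)*2=32 best=180 → r--
[2,3] min(18,7)*1=7 best=180 → r--

max area = 180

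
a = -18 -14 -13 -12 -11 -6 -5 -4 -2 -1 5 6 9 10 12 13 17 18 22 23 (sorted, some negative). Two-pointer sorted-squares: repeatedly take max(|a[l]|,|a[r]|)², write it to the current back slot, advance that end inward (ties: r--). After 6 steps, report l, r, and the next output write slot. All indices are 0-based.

[0,19] |-18|<=|23| out[19]=529 → r--
[0,18] |-18|<=|22| out[18]=484 → r--
[0,17] |-18|<=|18| out[17]=324 → r--
[0,16] |-18|>|17| out[16]=324 → l++
[1,16] |-14|<=|17| out[15]=289 → r--
[1,15] |-14|>|13| out[14]=196 → l++

l=2, r=15, next write slot=13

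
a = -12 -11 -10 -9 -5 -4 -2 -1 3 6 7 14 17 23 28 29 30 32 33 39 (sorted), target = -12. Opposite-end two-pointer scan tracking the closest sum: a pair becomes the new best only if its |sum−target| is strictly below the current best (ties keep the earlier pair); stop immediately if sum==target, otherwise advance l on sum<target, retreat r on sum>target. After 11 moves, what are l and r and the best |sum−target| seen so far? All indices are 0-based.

l=0, r=8, best |Δ|=6

[0,19] -12+39=27 d=39 * → r--
[0,18] -12+33=21 d=33 * → r--
[0,17] -12+32=20 d=32 * → r--
[0,16] -12+30=18 d=30 * → r--
[0,15] -12+29=17 d=29 * → r--
[0,14] -12+28=16 d=28 * → r--
[0,13] -12+23=11 d=23 * → r--
[0,12] -12+17=5 d=17 * → r--
[0,11] -12+14=2 d=14 * → r--
[0,10] -12+7=-5 d=7 * → r--
[0,9] -12+6=-6 d=6 * → r--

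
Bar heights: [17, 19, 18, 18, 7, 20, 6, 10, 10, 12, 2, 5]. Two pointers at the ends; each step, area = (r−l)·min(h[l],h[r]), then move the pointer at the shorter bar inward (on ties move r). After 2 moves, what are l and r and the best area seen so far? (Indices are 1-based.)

l=1 r=12: min(17,5)*11=55 best=55 *, r--
l=1 r=11: min(17,2)*10=20 best=55, r--

l=1, r=10, best area=55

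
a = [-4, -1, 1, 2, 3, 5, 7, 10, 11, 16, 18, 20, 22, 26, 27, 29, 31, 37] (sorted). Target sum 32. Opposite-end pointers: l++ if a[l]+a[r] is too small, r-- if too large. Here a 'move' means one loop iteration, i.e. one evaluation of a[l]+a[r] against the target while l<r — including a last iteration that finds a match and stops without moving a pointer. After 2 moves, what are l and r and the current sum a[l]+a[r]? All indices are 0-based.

l=1, r=16, sum=30

l=0 r=17: -4+37=33 >32, r--
l=0 r=16: -4+31=27 <32, l++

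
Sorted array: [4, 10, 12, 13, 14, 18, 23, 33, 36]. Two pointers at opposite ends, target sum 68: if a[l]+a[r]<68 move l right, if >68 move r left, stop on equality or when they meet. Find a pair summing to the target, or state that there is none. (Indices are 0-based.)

[0,8] 4+36=40 <68 → l++
[1,8] 10+36=46 <68 → l++
[2,8] 12+36=48 <68 → l++
[3,8] 13+36=49 <68 → l++
[4,8] 14+36=50 <68 → l++
[5,8] 18+36=54 <68 → l++
[6,8] 23+36=59 <68 → l++
[7,8] 33+36=69 >68 → r--

no pair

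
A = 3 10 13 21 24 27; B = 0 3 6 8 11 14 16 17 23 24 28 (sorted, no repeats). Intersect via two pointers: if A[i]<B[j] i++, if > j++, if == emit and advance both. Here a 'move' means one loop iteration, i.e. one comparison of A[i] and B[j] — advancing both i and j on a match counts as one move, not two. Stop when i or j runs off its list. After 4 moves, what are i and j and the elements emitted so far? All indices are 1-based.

i=2, j=5, emitted=[3]

[i=1,j=1] 3>0 → j++
[i=1,j=2] 3==3 emit → i++,j++
[i=2,j=3] 10>6 → j++
[i=2,j=4] 10>8 → j++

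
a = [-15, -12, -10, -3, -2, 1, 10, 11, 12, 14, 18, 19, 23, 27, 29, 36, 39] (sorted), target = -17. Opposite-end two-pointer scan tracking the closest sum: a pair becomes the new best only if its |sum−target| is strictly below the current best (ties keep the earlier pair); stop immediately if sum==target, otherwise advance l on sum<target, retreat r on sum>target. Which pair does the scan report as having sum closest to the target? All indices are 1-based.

l=1 r=17: -15+39=24 d=41 *, r--
l=1 r=16: -15+36=21 d=38 *, r--
l=1 r=15: -15+29=14 d=31 *, r--
l=1 r=14: -15+27=12 d=29 *, r--
l=1 r=13: -15+23=8 d=25 *, r--
l=1 r=12: -15+19=4 d=21 *, r--
l=1 r=11: -15+18=3 d=20 *, r--
l=1 r=10: -15+14=-1 d=16 *, r--
l=1 r=9: -15+12=-3 d=14 *, r--
l=1 r=8: -15+11=-4 d=13 *, r--
l=1 r=7: -15+10=-5 d=12 *, r--
l=1 r=6: -15+1=-14 d=3 *, r--
l=1 r=5: -15+-2=-17 d=0 *, stop

pair (-15, -2) with sum -17 (|Δ|=0)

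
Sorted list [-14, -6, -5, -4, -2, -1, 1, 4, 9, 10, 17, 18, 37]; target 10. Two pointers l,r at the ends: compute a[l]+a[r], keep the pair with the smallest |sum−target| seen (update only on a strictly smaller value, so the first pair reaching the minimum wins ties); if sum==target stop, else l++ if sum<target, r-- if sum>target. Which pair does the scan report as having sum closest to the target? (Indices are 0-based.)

[0,12] -14+37=23 d=13 * → r--
[0,11] -14+18=4 d=6 * → l++
[1,11] -6+18=12 d=2 * → r--
[1,10] -6+17=11 d=1 * → r--
[1,9] -6+10=4 d=6 → l++
[2,9] -5+10=5 d=5 → l++
[3,9] -4+10=6 d=4 → l++
[4,9] -2+10=8 d=2 → l++
[5,9] -1+10=9 d=1 → l++
[6,9] 1+10=11 d=1 → r--
[6,8] 1+9=10 d=0 * → stop

pair (1, 9) with sum 10 (|Δ|=0)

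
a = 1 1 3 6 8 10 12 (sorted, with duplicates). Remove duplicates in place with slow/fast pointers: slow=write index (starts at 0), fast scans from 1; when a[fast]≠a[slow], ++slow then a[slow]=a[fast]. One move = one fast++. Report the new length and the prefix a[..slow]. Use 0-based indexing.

length 6; prefix = [1, 3, 6, 8, 10, 12]

(s=0,f=1) a[fast]=1=a[slow] dup → fast++
(s=0,f=2) a[fast]=3≠a[slow]=1 write a[1]=3 → slow++,fast++
(s=1,f=3) a[fast]=6≠a[slow]=3 write a[2]=6 → slow++,fast++
(s=2,f=4) a[fast]=8≠a[slow]=6 write a[3]=8 → slow++,fast++
(s=3,f=5) a[fast]=10≠a[slow]=8 write a[4]=10 → slow++,fast++
(s=4,f=6) a[fast]=12≠a[slow]=10 write a[5]=12 → slow++,fast++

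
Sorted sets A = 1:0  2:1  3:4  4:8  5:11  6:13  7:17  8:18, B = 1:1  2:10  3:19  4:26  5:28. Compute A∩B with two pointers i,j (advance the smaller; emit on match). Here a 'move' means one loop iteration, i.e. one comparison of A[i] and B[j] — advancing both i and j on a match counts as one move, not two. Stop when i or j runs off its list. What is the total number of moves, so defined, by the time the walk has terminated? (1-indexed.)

i=1 j=1: 0<1, i++
i=2 j=1: 1==1 emit, i++,j++
i=3 j=2: 4<10, i++
i=4 j=2: 8<10, i++
i=5 j=2: 11>10, j++
i=5 j=3: 11<19, i++
i=6 j=3: 13<19, i++
i=7 j=3: 17<19, i++
i=8 j=3: 18<19, i++

9 moves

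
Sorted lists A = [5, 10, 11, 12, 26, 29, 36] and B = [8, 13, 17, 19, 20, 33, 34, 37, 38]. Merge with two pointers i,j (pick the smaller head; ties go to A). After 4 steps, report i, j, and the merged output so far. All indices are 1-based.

i=1 j=1: A[i]=5<=B[j]=8 take 5, i++
i=2 j=1: A[i]=10>B[j]=8 take 8, j++
i=2 j=2: A[i]=10<=B[j]=13 take 10, i++
i=3 j=2: A[i]=11<=B[j]=13 take 11, i++

i=4, j=2, merged so far=[5, 8, 10, 11]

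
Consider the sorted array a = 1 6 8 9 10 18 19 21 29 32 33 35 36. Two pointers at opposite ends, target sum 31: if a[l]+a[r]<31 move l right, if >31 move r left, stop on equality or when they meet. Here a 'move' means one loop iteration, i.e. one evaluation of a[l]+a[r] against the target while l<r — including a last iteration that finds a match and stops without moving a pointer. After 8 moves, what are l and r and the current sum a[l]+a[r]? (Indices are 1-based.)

l=4, r=8, sum=30

[1,13] 1+36=37 >31 → r--
[1,12] 1+35=36 >31 → r--
[1,11] 1+33=34 >31 → r--
[1,10] 1+32=33 >31 → r--
[1,9] 1+29=30 <31 → l++
[2,9] 6+29=35 >31 → r--
[2,8] 6+21=27 <31 → l++
[3,8] 8+21=29 <31 → l++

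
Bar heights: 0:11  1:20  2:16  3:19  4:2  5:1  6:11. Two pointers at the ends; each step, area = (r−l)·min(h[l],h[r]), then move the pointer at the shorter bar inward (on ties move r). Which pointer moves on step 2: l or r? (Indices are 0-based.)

l=0 r=6: min(11,11)*6=66 best=66 *, r--
l=0 r=5: min(11,1)*5=5 best=66, r--

r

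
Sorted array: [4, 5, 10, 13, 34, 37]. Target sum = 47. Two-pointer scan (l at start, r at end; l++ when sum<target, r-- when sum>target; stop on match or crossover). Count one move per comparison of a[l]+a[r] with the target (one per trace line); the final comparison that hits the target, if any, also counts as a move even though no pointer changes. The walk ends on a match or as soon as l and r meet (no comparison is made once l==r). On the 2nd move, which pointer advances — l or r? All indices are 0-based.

l=0 r=5: 4+37=41 <47, l++
l=1 r=5: 5+37=42 <47, l++

l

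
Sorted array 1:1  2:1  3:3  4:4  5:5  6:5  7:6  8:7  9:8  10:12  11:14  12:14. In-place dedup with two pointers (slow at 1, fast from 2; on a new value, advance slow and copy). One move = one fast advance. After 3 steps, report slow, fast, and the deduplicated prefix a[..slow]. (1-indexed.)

slow=3, fast=5, prefix=[1, 3, 4]

slow=1 fast=2: a[fast]=1=a[slow] dup, fast++
slow=1 fast=3: a[fast]=3≠a[slow]=1 write a[2]=3, slow++,fast++
slow=2 fast=4: a[fast]=4≠a[slow]=3 write a[3]=4, slow++,fast++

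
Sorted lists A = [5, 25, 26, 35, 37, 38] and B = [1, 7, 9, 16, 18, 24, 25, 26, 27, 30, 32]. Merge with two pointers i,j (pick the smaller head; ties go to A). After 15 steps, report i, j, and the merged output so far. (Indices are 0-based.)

[i=0,j=0] A[i]=5>B[j]=1 take 1 → j++
[i=0,j=1] A[i]=5<=B[j]=7 take 5 → i++
[i=1,j=1] A[i]=25>B[j]=7 take 7 → j++
[i=1,j=2] A[i]=25>B[j]=9 take 9 → j++
[i=1,j=3] A[i]=25>B[j]=16 take 16 → j++
[i=1,j=4] A[i]=25>B[j]=18 take 18 → j++
[i=1,j=5] A[i]=25>B[j]=24 take 24 → j++
[i=1,j=6] A[i]=25<=B[j]=25 take 25 → i++
[i=2,j=6] A[i]=26>B[j]=25 take 25 → j++
[i=2,j=7] A[i]=26<=B[j]=26 take 26 → i++
[i=3,j=7] A[i]=35>B[j]=26 take 26 → j++
[i=3,j=8] A[i]=35>B[j]=27 take 27 → j++
[i=3,j=9] A[i]=35>B[j]=30 take 30 → j++
[i=3,j=10] A[i]=35>B[j]=32 take 32 → j++
[i=3,j=11] B done, take A[i]=35 → i++

i=4, j=11, merged so far=[1, 5, 7, 9, 16, 18, 24, 25, 25, 26, 26, 27, 30, 32, 35]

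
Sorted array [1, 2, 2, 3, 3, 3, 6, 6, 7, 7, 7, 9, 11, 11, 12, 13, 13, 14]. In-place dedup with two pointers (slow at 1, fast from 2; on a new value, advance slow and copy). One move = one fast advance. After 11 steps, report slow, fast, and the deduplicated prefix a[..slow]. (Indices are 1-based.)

slow=6, fast=13, prefix=[1, 2, 3, 6, 7, 9]

(s=1,f=2) a[fast]=2≠a[slow]=1 write a[2]=2 → slow++,fast++
(s=2,f=3) a[fast]=2=a[slow] dup → fast++
(s=2,f=4) a[fast]=3≠a[slow]=2 write a[3]=3 → slow++,fast++
(s=3,f=5) a[fast]=3=a[slow] dup → fast++
(s=3,f=6) a[fast]=3=a[slow] dup → fast++
(s=3,f=7) a[fast]=6≠a[slow]=3 write a[4]=6 → slow++,fast++
(s=4,f=8) a[fast]=6=a[slow] dup → fast++
(s=4,f=9) a[fast]=7≠a[slow]=6 write a[5]=7 → slow++,fast++
(s=5,f=10) a[fast]=7=a[slow] dup → fast++
(s=5,f=11) a[fast]=7=a[slow] dup → fast++
(s=5,f=12) a[fast]=9≠a[slow]=7 write a[6]=9 → slow++,fast++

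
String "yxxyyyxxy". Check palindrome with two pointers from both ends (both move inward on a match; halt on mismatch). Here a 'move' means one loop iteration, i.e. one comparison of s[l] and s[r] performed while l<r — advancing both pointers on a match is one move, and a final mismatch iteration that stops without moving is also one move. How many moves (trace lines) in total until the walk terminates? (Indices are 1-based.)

[1,9] 'y'=='y' → l++,r--
[2,8] 'x'=='x' → l++,r--
[3,7] 'x'=='x' → l++,r--
[4,6] 'y'=='y' → l++,r--

4 moves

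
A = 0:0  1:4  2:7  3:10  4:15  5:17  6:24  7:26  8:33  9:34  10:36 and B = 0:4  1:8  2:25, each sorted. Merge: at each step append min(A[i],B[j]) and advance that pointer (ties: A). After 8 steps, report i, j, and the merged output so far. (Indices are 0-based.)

[i=0,j=0] A[i]=0<=B[j]=4 take 0 → i++
[i=1,j=0] A[i]=4<=B[j]=4 take 4 → i++
[i=2,j=0] A[i]=7>B[j]=4 take 4 → j++
[i=2,j=1] A[i]=7<=B[j]=8 take 7 → i++
[i=3,j=1] A[i]=10>B[j]=8 take 8 → j++
[i=3,j=2] A[i]=10<=B[j]=25 take 10 → i++
[i=4,j=2] A[i]=15<=B[j]=25 take 15 → i++
[i=5,j=2] A[i]=17<=B[j]=25 take 17 → i++

i=6, j=2, merged so far=[0, 4, 4, 7, 8, 10, 15, 17]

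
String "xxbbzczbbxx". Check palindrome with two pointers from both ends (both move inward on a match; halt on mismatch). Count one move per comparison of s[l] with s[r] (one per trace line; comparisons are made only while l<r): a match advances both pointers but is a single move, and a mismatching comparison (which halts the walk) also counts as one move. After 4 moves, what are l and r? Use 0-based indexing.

[0,10] 'x'=='x' → l++,r--
[1,9] 'x'=='x' → l++,r--
[2,8] 'b'=='b' → l++,r--
[3,7] 'b'=='b' → l++,r--

l=4, r=6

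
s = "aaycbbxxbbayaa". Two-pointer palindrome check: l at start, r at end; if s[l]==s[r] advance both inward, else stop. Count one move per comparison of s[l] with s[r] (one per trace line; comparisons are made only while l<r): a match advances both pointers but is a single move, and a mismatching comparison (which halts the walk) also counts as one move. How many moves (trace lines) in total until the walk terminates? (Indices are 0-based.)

[0,13] 'a'=='a' → l++,r--
[1,12] 'a'=='a' → l++,r--
[2,11] 'y'=='y' → l++,r--
[3,10] 'c'!='a' → stop

4 moves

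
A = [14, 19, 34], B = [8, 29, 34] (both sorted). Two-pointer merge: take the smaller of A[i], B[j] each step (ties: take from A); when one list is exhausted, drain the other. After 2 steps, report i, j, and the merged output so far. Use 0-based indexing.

i=1, j=1, merged so far=[8, 14]

i=0 j=0: A[i]=14>B[j]=8 take 8, j++
i=0 j=1: A[i]=14<=B[j]=29 take 14, i++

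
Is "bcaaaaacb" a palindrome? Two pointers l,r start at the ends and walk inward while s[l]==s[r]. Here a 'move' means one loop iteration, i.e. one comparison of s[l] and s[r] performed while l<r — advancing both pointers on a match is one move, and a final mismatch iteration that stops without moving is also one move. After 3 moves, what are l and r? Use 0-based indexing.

[0,8] 'b'=='b' → l++,r--
[1,7] 'c'=='c' → l++,r--
[2,6] 'a'=='a' → l++,r--

l=3, r=5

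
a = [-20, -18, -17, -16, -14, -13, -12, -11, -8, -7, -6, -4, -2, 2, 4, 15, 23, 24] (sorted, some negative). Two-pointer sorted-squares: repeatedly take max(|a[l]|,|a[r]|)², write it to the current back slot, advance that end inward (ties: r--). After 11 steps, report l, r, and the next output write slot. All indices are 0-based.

l=0 r=17: |-20|<=|24| out[17]=576, r--
l=0 r=16: |-20|<=|23| out[16]=529, r--
l=0 r=15: |-20|>|15| out[15]=400, l++
l=1 r=15: |-18|>|15| out[14]=324, l++
l=2 r=15: |-17|>|15| out[13]=289, l++
l=3 r=15: |-16|>|15| out[12]=256, l++
l=4 r=15: |-14|<=|15| out[11]=225, r--
l=4 r=14: |-14|>|4| out[10]=196, l++
l=5 r=14: |-13|>|4| out[9]=169, l++
l=6 r=14: |-12|>|4| out[8]=144, l++
l=7 r=14: |-11|>|4| out[7]=121, l++

l=8, r=14, next write slot=6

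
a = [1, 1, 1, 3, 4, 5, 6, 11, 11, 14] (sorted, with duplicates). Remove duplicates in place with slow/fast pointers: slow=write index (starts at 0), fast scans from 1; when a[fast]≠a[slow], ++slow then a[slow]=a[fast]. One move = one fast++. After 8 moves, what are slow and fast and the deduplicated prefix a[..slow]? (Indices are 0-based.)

slow=5, fast=9, prefix=[1, 3, 4, 5, 6, 11]

(s=0,f=1) a[fast]=1=a[slow] dup → fast++
(s=0,f=2) a[fast]=1=a[slow] dup → fast++
(s=0,f=3) a[fast]=3≠a[slow]=1 write a[1]=3 → slow++,fast++
(s=1,f=4) a[fast]=4≠a[slow]=3 write a[2]=4 → slow++,fast++
(s=2,f=5) a[fast]=5≠a[slow]=4 write a[3]=5 → slow++,fast++
(s=3,f=6) a[fast]=6≠a[slow]=5 write a[4]=6 → slow++,fast++
(s=4,f=7) a[fast]=11≠a[slow]=6 write a[5]=11 → slow++,fast++
(s=5,f=8) a[fast]=11=a[slow] dup → fast++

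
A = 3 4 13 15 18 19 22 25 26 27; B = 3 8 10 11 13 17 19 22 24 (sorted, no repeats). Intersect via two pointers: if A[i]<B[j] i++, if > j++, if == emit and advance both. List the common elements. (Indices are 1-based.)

[i=1,j=1] 3==3 emit → i++,j++
[i=2,j=2] 4<8 → i++
[i=3,j=2] 13>8 → j++
[i=3,j=3] 13>10 → j++
[i=3,j=4] 13>11 → j++
[i=3,j=5] 13==13 emit → i++,j++
[i=4,j=6] 15<17 → i++
[i=5,j=6] 18>17 → j++
[i=5,j=7] 18<19 → i++
[i=6,j=7] 19==19 emit → i++,j++
[i=7,j=8] 22==22 emit → i++,j++
[i=8,j=9] 25>24 → j++

intersection = [3, 13, 19, 22]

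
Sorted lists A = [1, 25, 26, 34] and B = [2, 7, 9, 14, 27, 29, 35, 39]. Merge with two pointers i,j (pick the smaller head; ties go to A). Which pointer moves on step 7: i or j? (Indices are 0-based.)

i

[i=0,j=0] A[i]=1<=B[j]=2 take 1 → i++
[i=1,j=0] A[i]=25>B[j]=2 take 2 → j++
[i=1,j=1] A[i]=25>B[j]=7 take 7 → j++
[i=1,j=2] A[i]=25>B[j]=9 take 9 → j++
[i=1,j=3] A[i]=25>B[j]=14 take 14 → j++
[i=1,j=4] A[i]=25<=B[j]=27 take 25 → i++
[i=2,j=4] A[i]=26<=B[j]=27 take 26 → i++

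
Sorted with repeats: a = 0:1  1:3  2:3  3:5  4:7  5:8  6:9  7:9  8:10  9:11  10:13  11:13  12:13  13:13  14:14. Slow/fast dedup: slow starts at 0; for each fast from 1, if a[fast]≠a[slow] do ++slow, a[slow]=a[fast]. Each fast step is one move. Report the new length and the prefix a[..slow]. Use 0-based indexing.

(s=0,f=1) a[fast]=3≠a[slow]=1 write a[1]=3 → slow++,fast++
(s=1,f=2) a[fast]=3=a[slow] dup → fast++
(s=1,f=3) a[fast]=5≠a[slow]=3 write a[2]=5 → slow++,fast++
(s=2,f=4) a[fast]=7≠a[slow]=5 write a[3]=7 → slow++,fast++
(s=3,f=5) a[fast]=8≠a[slow]=7 write a[4]=8 → slow++,fast++
(s=4,f=6) a[fast]=9≠a[slow]=8 write a[5]=9 → slow++,fast++
(s=5,f=7) a[fast]=9=a[slow] dup → fast++
(s=5,f=8) a[fast]=10≠a[slow]=9 write a[6]=10 → slow++,fast++
(s=6,f=9) a[fast]=11≠a[slow]=10 write a[7]=11 → slow++,fast++
(s=7,f=10) a[fast]=13≠a[slow]=11 write a[8]=13 → slow++,fast++
(s=8,f=11) a[fast]=13=a[slow] dup → fast++
(s=8,f=12) a[fast]=13=a[slow] dup → fast++
(s=8,f=13) a[fast]=13=a[slow] dup → fast++
(s=8,f=14) a[fast]=14≠a[slow]=13 write a[9]=14 → slow++,fast++

length 10; prefix = [1, 3, 5, 7, 8, 9, 10, 11, 13, 14]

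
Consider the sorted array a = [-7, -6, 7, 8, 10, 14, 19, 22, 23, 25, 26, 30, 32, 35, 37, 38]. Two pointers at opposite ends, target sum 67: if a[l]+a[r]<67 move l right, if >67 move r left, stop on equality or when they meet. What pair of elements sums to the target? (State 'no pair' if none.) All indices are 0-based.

l=0 r=15: -7+38=31 <67, l++
l=1 r=15: -6+38=32 <67, l++
l=2 r=15: 7+38=45 <67, l++
l=3 r=15: 8+38=46 <67, l++
l=4 r=15: 10+38=48 <67, l++
l=5 r=15: 14+38=52 <67, l++
l=6 r=15: 19+38=57 <67, l++
l=7 r=15: 22+38=60 <67, l++
l=8 r=15: 23+38=61 <67, l++
l=9 r=15: 25+38=63 <67, l++
l=10 r=15: 26+38=64 <67, l++
l=11 r=15: 30+38=68 >67, r--
l=11 r=14: 30+37=67, found

(30, 37)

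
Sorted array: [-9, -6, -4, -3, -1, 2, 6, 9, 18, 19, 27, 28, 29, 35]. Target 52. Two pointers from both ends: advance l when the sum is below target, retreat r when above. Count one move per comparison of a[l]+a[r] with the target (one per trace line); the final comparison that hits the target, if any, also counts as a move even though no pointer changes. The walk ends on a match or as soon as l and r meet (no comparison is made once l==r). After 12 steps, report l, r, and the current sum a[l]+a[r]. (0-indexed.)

l=10, r=11, sum=55

[0,13] -9+35=26 <52 → l++
[1,13] -6+35=29 <52 → l++
[2,13] -4+35=31 <52 → l++
[3,13] -3+35=32 <52 → l++
[4,13] -1+35=34 <52 → l++
[5,13] 2+35=37 <52 → l++
[6,13] 6+35=41 <52 → l++
[7,13] 9+35=44 <52 → l++
[8,13] 18+35=53 >52 → r--
[8,12] 18+29=47 <52 → l++
[9,12] 19+29=48 <52 → l++
[10,12] 27+29=56 >52 → r--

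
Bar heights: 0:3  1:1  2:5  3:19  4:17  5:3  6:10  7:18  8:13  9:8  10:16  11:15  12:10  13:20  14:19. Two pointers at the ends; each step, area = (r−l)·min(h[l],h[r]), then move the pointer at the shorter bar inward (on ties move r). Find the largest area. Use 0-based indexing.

[0,14] min(3,19)*14=42 best=42 * → l++
[1,14] min(1,19)*13=13 best=42 → l++
[2,14] min(5,19)*12=60 best=60 * → l++
[3,14] min(19,19)*11=209 best=209 * → r--
[3,13] min(19,20)*10=190 best=209 → l++
[4,13] min(17,20)*9=153 best=209 → l++
[5,13] min(3,20)*8=24 best=209 → l++
[6,13] min(10,20)*7=70 best=209 → l++
[7,13] min(18,20)*6=108 best=209 → l++
[8,13] min(13,20)*5=65 best=209 → l++
[9,13] min(8,20)*4=32 best=209 → l++
[10,13] min(16,20)*3=48 best=209 → l++
[11,13] min(15,20)*2=30 best=209 → l++
[12,13] min(10,20)*1=10 best=209 → l++

max area = 209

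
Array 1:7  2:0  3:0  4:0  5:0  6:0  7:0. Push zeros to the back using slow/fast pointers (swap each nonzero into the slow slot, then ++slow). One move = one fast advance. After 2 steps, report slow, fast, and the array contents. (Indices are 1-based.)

slow=2, fast=3, a=[7, 0, 0, 0, 0, 0, 0]

slow=1 fast=1: a[fast]=7≠0 swap→a[1]=7, slow++,fast++
slow=2 fast=2: a[fast]=0, fast++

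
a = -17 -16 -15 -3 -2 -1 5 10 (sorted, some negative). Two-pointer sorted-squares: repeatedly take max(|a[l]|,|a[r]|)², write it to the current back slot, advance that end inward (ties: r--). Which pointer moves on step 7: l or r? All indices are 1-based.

l=1 r=8: |-17|>|10| out[8]=289, l++
l=2 r=8: |-16|>|10| out[7]=256, l++
l=3 r=8: |-15|>|10| out[6]=225, l++
l=4 r=8: |-3|<=|10| out[5]=100, r--
l=4 r=7: |-3|<=|5| out[4]=25, r--
l=4 r=6: |-3|>|-1| out[3]=9, l++
l=5 r=6: |-2|>|-1| out[2]=4, l++

l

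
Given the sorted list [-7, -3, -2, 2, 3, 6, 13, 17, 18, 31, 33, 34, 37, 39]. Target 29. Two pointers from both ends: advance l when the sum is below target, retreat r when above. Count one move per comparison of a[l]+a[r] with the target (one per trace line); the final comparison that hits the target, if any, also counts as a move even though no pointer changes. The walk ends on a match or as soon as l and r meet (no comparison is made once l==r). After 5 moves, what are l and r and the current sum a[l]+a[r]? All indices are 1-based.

l=2, r=10, sum=28

[1,14] -7+39=32 >29 → r--
[1,13] -7+37=30 >29 → r--
[1,12] -7+34=27 <29 → l++
[2,12] -3+34=31 >29 → r--
[2,11] -3+33=30 >29 → r--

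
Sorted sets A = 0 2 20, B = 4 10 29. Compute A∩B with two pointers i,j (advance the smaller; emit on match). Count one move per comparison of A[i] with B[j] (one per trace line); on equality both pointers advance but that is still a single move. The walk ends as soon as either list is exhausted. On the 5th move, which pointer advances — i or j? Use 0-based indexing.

[i=0,j=0] 0<4 → i++
[i=1,j=0] 2<4 → i++
[i=2,j=0] 20>4 → j++
[i=2,j=1] 20>10 → j++
[i=2,j=2] 20<29 → i++

i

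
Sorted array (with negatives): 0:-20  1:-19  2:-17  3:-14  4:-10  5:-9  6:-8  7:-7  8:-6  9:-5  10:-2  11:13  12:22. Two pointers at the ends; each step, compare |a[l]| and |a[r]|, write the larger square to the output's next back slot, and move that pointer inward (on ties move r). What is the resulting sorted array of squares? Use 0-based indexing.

[4, 25, 36, 49, 64, 81, 100, 169, 196, 289, 361, 400, 484]

l=0 r=12: |-20|<=|22| out[12]=484, r--
l=0 r=11: |-20|>|13| out[11]=400, l++
l=1 r=11: |-19|>|13| out[10]=361, l++
l=2 r=11: |-17|>|13| out[9]=289, l++
l=3 r=11: |-14|>|13| out[8]=196, l++
l=4 r=11: |-10|<=|13| out[7]=169, r--
l=4 r=10: |-10|>|-2| out[6]=100, l++
l=5 r=10: |-9|>|-2| out[5]=81, l++
l=6 r=10: |-8|>|-2| out[4]=64, l++
l=7 r=10: |-7|>|-2| out[3]=49, l++
l=8 r=10: |-6|>|-2| out[2]=36, l++
l=9 r=10: |-5|>|-2| out[1]=25, l++
l=10 r=10: |-2|<=|-2| out[0]=4, r--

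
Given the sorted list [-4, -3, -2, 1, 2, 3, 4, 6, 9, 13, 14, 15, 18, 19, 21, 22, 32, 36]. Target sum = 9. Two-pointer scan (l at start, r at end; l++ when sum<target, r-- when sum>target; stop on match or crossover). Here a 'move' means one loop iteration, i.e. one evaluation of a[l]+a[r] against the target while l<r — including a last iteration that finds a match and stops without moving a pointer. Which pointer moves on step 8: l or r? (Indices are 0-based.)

[0,17] -4+36=32 >9 → r--
[0,16] -4+32=28 >9 → r--
[0,15] -4+22=18 >9 → r--
[0,14] -4+21=17 >9 → r--
[0,13] -4+19=15 >9 → r--
[0,12] -4+18=14 >9 → r--
[0,11] -4+15=11 >9 → r--
[0,10] -4+14=10 >9 → r--

r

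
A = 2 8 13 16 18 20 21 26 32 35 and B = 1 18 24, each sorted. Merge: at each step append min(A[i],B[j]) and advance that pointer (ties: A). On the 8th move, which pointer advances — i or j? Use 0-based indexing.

i

[i=0,j=0] A[i]=2>B[j]=1 take 1 → j++
[i=0,j=1] A[i]=2<=B[j]=18 take 2 → i++
[i=1,j=1] A[i]=8<=B[j]=18 take 8 → i++
[i=2,j=1] A[i]=13<=B[j]=18 take 13 → i++
[i=3,j=1] A[i]=16<=B[j]=18 take 16 → i++
[i=4,j=1] A[i]=18<=B[j]=18 take 18 → i++
[i=5,j=1] A[i]=20>B[j]=18 take 18 → j++
[i=5,j=2] A[i]=20<=B[j]=24 take 20 → i++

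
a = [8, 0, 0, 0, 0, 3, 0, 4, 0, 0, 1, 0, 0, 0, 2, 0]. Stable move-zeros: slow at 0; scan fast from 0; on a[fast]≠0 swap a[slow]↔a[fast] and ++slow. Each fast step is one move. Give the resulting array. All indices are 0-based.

[8, 3, 4, 1, 2, 0, 0, 0, 0, 0, 0, 0, 0, 0, 0, 0]

slow=0 fast=0: a[fast]=8≠0 swap→a[0]=8, slow++,fast++
slow=1 fast=1: a[fast]=0, fast++
slow=1 fast=2: a[fast]=0, fast++
slow=1 fast=3: a[fast]=0, fast++
slow=1 fast=4: a[fast]=0, fast++
slow=1 fast=5: a[fast]=3≠0 swap→a[1]=3, slow++,fast++
slow=2 fast=6: a[fast]=0, fast++
slow=2 fast=7: a[fast]=4≠0 swap→a[2]=4, slow++,fast++
slow=3 fast=8: a[fast]=0, fast++
slow=3 fast=9: a[fast]=0, fast++
slow=3 fast=10: a[fast]=1≠0 swap→a[3]=1, slow++,fast++
slow=4 fast=11: a[fast]=0, fast++
slow=4 fast=12: a[fast]=0, fast++
slow=4 fast=13: a[fast]=0, fast++
slow=4 fast=14: a[fast]=2≠0 swap→a[4]=2, slow++,fast++
slow=5 fast=15: a[fast]=0, fast++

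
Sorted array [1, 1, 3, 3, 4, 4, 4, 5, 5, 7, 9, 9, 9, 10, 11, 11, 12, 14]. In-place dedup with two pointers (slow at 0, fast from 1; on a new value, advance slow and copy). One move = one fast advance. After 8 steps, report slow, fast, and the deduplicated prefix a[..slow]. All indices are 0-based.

slow=0 fast=1: a[fast]=1=a[slow] dup, fast++
slow=0 fast=2: a[fast]=3≠a[slow]=1 write a[1]=3, slow++,fast++
slow=1 fast=3: a[fast]=3=a[slow] dup, fast++
slow=1 fast=4: a[fast]=4≠a[slow]=3 write a[2]=4, slow++,fast++
slow=2 fast=5: a[fast]=4=a[slow] dup, fast++
slow=2 fast=6: a[fast]=4=a[slow] dup, fast++
slow=2 fast=7: a[fast]=5≠a[slow]=4 write a[3]=5, slow++,fast++
slow=3 fast=8: a[fast]=5=a[slow] dup, fast++

slow=3, fast=9, prefix=[1, 3, 4, 5]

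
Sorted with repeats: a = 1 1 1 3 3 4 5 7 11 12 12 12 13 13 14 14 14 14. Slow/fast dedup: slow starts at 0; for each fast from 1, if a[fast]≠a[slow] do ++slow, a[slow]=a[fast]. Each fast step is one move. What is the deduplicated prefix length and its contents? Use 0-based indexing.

slow=0 fast=1: a[fast]=1=a[slow] dup, fast++
slow=0 fast=2: a[fast]=1=a[slow] dup, fast++
slow=0 fast=3: a[fast]=3≠a[slow]=1 write a[1]=3, slow++,fast++
slow=1 fast=4: a[fast]=3=a[slow] dup, fast++
slow=1 fast=5: a[fast]=4≠a[slow]=3 write a[2]=4, slow++,fast++
slow=2 fast=6: a[fast]=5≠a[slow]=4 write a[3]=5, slow++,fast++
slow=3 fast=7: a[fast]=7≠a[slow]=5 write a[4]=7, slow++,fast++
slow=4 fast=8: a[fast]=11≠a[slow]=7 write a[5]=11, slow++,fast++
slow=5 fast=9: a[fast]=12≠a[slow]=11 write a[6]=12, slow++,fast++
slow=6 fast=10: a[fast]=12=a[slow] dup, fast++
slow=6 fast=11: a[fast]=12=a[slow] dup, fast++
slow=6 fast=12: a[fast]=13≠a[slow]=12 write a[7]=13, slow++,fast++
slow=7 fast=13: a[fast]=13=a[slow] dup, fast++
slow=7 fast=14: a[fast]=14≠a[slow]=13 write a[8]=14, slow++,fast++
slow=8 fast=15: a[fast]=14=a[slow] dup, fast++
slow=8 fast=16: a[fast]=14=a[slow] dup, fast++
slow=8 fast=17: a[fast]=14=a[slow] dup, fast++

length 9; prefix = [1, 3, 4, 5, 7, 11, 12, 13, 14]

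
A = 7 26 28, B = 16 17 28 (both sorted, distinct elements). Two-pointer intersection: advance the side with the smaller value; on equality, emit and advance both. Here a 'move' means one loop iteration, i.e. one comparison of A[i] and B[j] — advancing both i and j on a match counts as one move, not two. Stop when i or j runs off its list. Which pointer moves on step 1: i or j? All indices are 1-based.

[i=1,j=1] 7<16 → i++

i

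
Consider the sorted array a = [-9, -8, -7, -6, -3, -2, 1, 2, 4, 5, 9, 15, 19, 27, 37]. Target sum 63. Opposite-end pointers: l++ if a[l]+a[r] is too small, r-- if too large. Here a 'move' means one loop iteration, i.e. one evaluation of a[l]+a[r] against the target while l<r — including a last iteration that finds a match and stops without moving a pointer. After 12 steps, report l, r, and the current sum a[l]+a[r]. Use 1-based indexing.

l=1 r=15: -9+37=28 <63, l++
l=2 r=15: -8+37=29 <63, l++
l=3 r=15: -7+37=30 <63, l++
l=4 r=15: -6+37=31 <63, l++
l=5 r=15: -3+37=34 <63, l++
l=6 r=15: -2+37=35 <63, l++
l=7 r=15: 1+37=38 <63, l++
l=8 r=15: 2+37=39 <63, l++
l=9 r=15: 4+37=41 <63, l++
l=10 r=15: 5+37=42 <63, l++
l=11 r=15: 9+37=46 <63, l++
l=12 r=15: 15+37=52 <63, l++

l=13, r=15, sum=56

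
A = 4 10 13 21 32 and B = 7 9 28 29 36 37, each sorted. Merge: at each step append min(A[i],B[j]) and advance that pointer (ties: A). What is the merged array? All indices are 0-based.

i=0 j=0: A[i]=4<=B[j]=7 take 4, i++
i=1 j=0: A[i]=10>B[j]=7 take 7, j++
i=1 j=1: A[i]=10>B[j]=9 take 9, j++
i=1 j=2: A[i]=10<=B[j]=28 take 10, i++
i=2 j=2: A[i]=13<=B[j]=28 take 13, i++
i=3 j=2: A[i]=21<=B[j]=28 take 21, i++
i=4 j=2: A[i]=32>B[j]=28 take 28, j++
i=4 j=3: A[i]=32>B[j]=29 take 29, j++
i=4 j=4: A[i]=32<=B[j]=36 take 32, i++
i=5 j=4: A done, take B[j]=36, j++
i=5 j=5: A done, take B[j]=37, j++

[4, 7, 9, 10, 13, 21, 28, 29, 32, 36, 37]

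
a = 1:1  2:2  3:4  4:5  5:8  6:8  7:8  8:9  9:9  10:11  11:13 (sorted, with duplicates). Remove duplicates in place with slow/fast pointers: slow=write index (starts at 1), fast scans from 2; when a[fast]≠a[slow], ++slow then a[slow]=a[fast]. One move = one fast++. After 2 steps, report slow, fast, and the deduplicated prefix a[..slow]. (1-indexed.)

slow=1 fast=2: a[fast]=2≠a[slow]=1 write a[2]=2, slow++,fast++
slow=2 fast=3: a[fast]=4≠a[slow]=2 write a[3]=4, slow++,fast++

slow=3, fast=4, prefix=[1, 2, 4]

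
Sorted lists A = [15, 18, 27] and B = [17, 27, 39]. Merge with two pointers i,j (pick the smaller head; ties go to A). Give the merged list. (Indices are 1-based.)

[i=1,j=1] A[i]=15<=B[j]=17 take 15 → i++
[i=2,j=1] A[i]=18>B[j]=17 take 17 → j++
[i=2,j=2] A[i]=18<=B[j]=27 take 18 → i++
[i=3,j=2] A[i]=27<=B[j]=27 take 27 → i++
[i=4,j=2] A done, take B[j]=27 → j++
[i=4,j=3] A done, take B[j]=39 → j++

[15, 17, 18, 27, 27, 39]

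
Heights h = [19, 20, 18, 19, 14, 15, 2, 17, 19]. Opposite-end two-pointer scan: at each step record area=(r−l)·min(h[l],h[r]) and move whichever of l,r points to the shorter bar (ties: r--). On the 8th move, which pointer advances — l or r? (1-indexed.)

l

l=1 r=9: min(19,19)*8=152 best=152 *, r--
l=1 r=8: min(19,17)*7=119 best=152, r--
l=1 r=7: min(19,2)*6=12 best=152, r--
l=1 r=6: min(19,15)*5=75 best=152, r--
l=1 r=5: min(19,14)*4=56 best=152, r--
l=1 r=4: min(19,19)*3=57 best=152, r--
l=1 r=3: min(19,18)*2=36 best=152, r--
l=1 r=2: min(19,20)*1=19 best=152, l++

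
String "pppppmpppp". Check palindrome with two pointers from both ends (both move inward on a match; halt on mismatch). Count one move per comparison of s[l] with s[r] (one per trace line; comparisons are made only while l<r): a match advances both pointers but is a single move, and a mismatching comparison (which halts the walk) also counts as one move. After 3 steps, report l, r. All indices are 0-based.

[0,9] 'p'=='p' → l++,r--
[1,8] 'p'=='p' → l++,r--
[2,7] 'p'=='p' → l++,r--

l=3, r=6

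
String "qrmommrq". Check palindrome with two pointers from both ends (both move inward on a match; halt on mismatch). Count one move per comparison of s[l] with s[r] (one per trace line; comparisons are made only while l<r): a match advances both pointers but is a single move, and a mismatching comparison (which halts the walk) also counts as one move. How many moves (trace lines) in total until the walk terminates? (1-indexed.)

l=1 r=8: 'q'=='q', l++,r--
l=2 r=7: 'r'=='r', l++,r--
l=3 r=6: 'm'=='m', l++,r--
l=4 r=5: 'o'!='m', stop

4 moves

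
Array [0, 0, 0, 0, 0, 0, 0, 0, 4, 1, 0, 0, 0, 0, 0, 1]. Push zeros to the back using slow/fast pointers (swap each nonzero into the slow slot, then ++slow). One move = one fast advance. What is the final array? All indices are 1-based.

[4, 1, 1, 0, 0, 0, 0, 0, 0, 0, 0, 0, 0, 0, 0, 0]

slow=1 fast=1: a[fast]=0, fast++
slow=1 fast=2: a[fast]=0, fast++
slow=1 fast=3: a[fast]=0, fast++
slow=1 fast=4: a[fast]=0, fast++
slow=1 fast=5: a[fast]=0, fast++
slow=1 fast=6: a[fast]=0, fast++
slow=1 fast=7: a[fast]=0, fast++
slow=1 fast=8: a[fast]=0, fast++
slow=1 fast=9: a[fast]=4≠0 swap→a[1]=4, slow++,fast++
slow=2 fast=10: a[fast]=1≠0 swap→a[2]=1, slow++,fast++
slow=3 fast=11: a[fast]=0, fast++
slow=3 fast=12: a[fast]=0, fast++
slow=3 fast=13: a[fast]=0, fast++
slow=3 fast=14: a[fast]=0, fast++
slow=3 fast=15: a[fast]=0, fast++
slow=3 fast=16: a[fast]=1≠0 swap→a[3]=1, slow++,fast++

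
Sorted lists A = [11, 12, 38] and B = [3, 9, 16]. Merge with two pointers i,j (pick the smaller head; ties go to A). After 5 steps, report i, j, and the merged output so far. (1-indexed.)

[i=1,j=1] A[i]=11>B[j]=3 take 3 → j++
[i=1,j=2] A[i]=11>B[j]=9 take 9 → j++
[i=1,j=3] A[i]=11<=B[j]=16 take 11 → i++
[i=2,j=3] A[i]=12<=B[j]=16 take 12 → i++
[i=3,j=3] A[i]=38>B[j]=16 take 16 → j++

i=3, j=4, merged so far=[3, 9, 11, 12, 16]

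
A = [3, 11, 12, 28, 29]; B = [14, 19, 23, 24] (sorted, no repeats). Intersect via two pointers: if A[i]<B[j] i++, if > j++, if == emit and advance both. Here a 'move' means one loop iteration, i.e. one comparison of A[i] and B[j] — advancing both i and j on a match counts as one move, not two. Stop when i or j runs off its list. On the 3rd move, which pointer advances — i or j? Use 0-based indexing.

i

i=0 j=0: 3<14, i++
i=1 j=0: 11<14, i++
i=2 j=0: 12<14, i++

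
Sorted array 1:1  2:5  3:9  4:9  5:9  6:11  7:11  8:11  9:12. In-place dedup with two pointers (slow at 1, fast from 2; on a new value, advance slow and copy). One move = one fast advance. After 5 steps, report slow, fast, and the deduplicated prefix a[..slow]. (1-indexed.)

slow=4, fast=7, prefix=[1, 5, 9, 11]

(s=1,f=2) a[fast]=5≠a[slow]=1 write a[2]=5 → slow++,fast++
(s=2,f=3) a[fast]=9≠a[slow]=5 write a[3]=9 → slow++,fast++
(s=3,f=4) a[fast]=9=a[slow] dup → fast++
(s=3,f=5) a[fast]=9=a[slow] dup → fast++
(s=3,f=6) a[fast]=11≠a[slow]=9 write a[4]=11 → slow++,fast++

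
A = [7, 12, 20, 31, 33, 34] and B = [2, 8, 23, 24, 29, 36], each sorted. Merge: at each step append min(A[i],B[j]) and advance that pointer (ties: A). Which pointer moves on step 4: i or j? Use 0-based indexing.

i

i=0 j=0: A[i]=7>B[j]=2 take 2, j++
i=0 j=1: A[i]=7<=B[j]=8 take 7, i++
i=1 j=1: A[i]=12>B[j]=8 take 8, j++
i=1 j=2: A[i]=12<=B[j]=23 take 12, i++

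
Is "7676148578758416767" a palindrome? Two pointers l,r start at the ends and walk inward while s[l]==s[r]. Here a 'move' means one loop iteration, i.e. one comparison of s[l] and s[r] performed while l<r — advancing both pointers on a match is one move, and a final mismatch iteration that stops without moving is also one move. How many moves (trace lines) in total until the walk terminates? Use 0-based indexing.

[0,18] '7'=='7' → l++,r--
[1,17] '6'=='6' → l++,r--
[2,16] '7'=='7' → l++,r--
[3,15] '6'=='6' → l++,r--
[4,14] '1'=='1' → l++,r--
[5,13] '4'=='4' → l++,r--
[6,12] '8'=='8' → l++,r--
[7,11] '5'=='5' → l++,r--
[8,10] '7'=='7' → l++,r--

9 moves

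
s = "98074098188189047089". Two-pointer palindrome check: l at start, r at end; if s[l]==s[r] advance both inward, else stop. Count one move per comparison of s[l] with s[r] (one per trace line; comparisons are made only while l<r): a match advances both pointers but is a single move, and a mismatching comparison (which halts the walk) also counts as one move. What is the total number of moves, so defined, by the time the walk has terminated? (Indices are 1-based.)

10 moves

l=1 r=20: '9'=='9', l++,r--
l=2 r=19: '8'=='8', l++,r--
l=3 r=18: '0'=='0', l++,r--
l=4 r=17: '7'=='7', l++,r--
l=5 r=16: '4'=='4', l++,r--
l=6 r=15: '0'=='0', l++,r--
l=7 r=14: '9'=='9', l++,r--
l=8 r=13: '8'=='8', l++,r--
l=9 r=12: '1'=='1', l++,r--
l=10 r=11: '8'=='8', l++,r--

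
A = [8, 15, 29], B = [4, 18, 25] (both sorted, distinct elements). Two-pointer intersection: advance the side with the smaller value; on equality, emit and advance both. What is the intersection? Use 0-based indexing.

[i=0,j=0] 8>4 → j++
[i=0,j=1] 8<18 → i++
[i=1,j=1] 15<18 → i++
[i=2,j=1] 29>18 → j++
[i=2,j=2] 29>25 → j++

intersection = []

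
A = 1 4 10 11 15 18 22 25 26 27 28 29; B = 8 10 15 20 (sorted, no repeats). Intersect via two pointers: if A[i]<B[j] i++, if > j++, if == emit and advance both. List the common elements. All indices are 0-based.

i=0 j=0: 1<8, i++
i=1 j=0: 4<8, i++
i=2 j=0: 10>8, j++
i=2 j=1: 10==10 emit, i++,j++
i=3 j=2: 11<15, i++
i=4 j=2: 15==15 emit, i++,j++
i=5 j=3: 18<20, i++
i=6 j=3: 22>20, j++

intersection = [10, 15]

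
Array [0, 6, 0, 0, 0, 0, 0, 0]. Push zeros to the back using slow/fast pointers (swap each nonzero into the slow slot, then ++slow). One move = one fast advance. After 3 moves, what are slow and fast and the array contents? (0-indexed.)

(s=0,f=0) a[fast]=0 → fast++
(s=0,f=1) a[fast]=6≠0 swap→a[0]=6 → slow++,fast++
(s=1,f=2) a[fast]=0 → fast++

slow=1, fast=3, a=[6, 0, 0, 0, 0, 0, 0, 0]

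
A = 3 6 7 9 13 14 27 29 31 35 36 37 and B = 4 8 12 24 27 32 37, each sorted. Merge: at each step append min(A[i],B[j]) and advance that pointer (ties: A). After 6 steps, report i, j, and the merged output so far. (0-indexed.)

i=0 j=0: A[i]=3<=B[j]=4 take 3, i++
i=1 j=0: A[i]=6>B[j]=4 take 4, j++
i=1 j=1: A[i]=6<=B[j]=8 take 6, i++
i=2 j=1: A[i]=7<=B[j]=8 take 7, i++
i=3 j=1: A[i]=9>B[j]=8 take 8, j++
i=3 j=2: A[i]=9<=B[j]=12 take 9, i++

i=4, j=2, merged so far=[3, 4, 6, 7, 8, 9]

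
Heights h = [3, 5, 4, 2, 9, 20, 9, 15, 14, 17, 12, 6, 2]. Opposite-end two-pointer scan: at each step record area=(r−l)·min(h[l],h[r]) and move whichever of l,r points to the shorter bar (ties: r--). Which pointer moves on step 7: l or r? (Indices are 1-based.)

l

l=1 r=13: min(3,2)*12=24 best=24 *, r--
l=1 r=12: min(3,6)*11=33 best=33 *, l++
l=2 r=12: min(5,6)*10=50 best=50 *, l++
l=3 r=12: min(4,6)*9=36 best=50, l++
l=4 r=12: min(2,6)*8=16 best=50, l++
l=5 r=12: min(9,6)*7=42 best=50, r--
l=5 r=11: min(9,12)*6=54 best=54 *, l++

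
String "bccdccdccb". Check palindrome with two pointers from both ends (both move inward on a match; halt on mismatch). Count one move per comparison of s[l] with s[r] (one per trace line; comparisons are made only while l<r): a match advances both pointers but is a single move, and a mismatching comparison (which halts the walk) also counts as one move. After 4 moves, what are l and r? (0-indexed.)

l=0 r=9: 'b'=='b', l++,r--
l=1 r=8: 'c'=='c', l++,r--
l=2 r=7: 'c'=='c', l++,r--
l=3 r=6: 'd'=='d', l++,r--

l=4, r=5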